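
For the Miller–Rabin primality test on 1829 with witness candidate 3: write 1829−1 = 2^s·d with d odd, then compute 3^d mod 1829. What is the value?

1829 − 1 = 1828 = 2^2 · 457, so d = 457.
3^1 ≡ 3 (mod 1829)
3^2 ≡ 3^2 = 9 ≡ 9 (mod 1829)
3^4 ≡ 9^2 = 81 ≡ 81 (mod 1829)
3^8 ≡ 81^2 = 6561 ≡ 1074 (mod 1829)
3^16 ≡ 1074^2 = 1153476 ≡ 1206 (mod 1829)
3^32 ≡ 1206^2 = 1454436 ≡ 381 (mod 1829)
3^64 ≡ 381^2 = 145161 ≡ 670 (mod 1829)
3^128 ≡ 670^2 = 448900 ≡ 795 (mod 1829)
3^256 ≡ 795^2 = 632025 ≡ 1020 (mod 1829)
457 = 256 + 128 + 64 + 8 + 1 in binary powers of 2.
So 3^457 ≡ 1020 · 795 · 670 · 1074 · 3 ≡ 1195 (mod 1829).
Squaring chain: 1195 → 1405; never reaches −1, so base 3 is a Miller–Rabin witness that 1829 is composite.

1195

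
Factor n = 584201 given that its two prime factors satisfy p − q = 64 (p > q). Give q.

Since p = q + 64, we have 584201 = q(q + 64), so q² + 64q − 584201 = 0.
Discriminant: 64² + 4·584201 = 4096 + 2336804 = 2340900; √2340900 = 1530.
q = (−64 + 1530)/2 = 733, and p = q + 64 = 797.
Check: 733 · 797 = 584201.

733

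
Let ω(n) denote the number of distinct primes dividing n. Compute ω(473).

2

473 = 11 · 43
473 = 11 · 43, which has 2 distinct prime factors.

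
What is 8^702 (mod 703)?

8^1 ≡ 8 (mod 703)
8^2 ≡ 8^2 = 64 ≡ 64 (mod 703)
8^4 ≡ 64^2 = 4096 ≡ 581 (mod 703)
8^8 ≡ 581^2 = 337561 ≡ 121 (mod 703)
8^16 ≡ 121^2 = 14641 ≡ 581 (mod 703)
8^32 ≡ 581^2 = 337561 ≡ 121 (mod 703)
8^64 ≡ 121^2 = 14641 ≡ 581 (mod 703)
8^128 ≡ 581^2 = 337561 ≡ 121 (mod 703)
8^256 ≡ 121^2 = 14641 ≡ 581 (mod 703)
8^512 ≡ 581^2 = 337561 ≡ 121 (mod 703)
702 = 512 + 128 + 32 + 16 + 8 + 4 + 2 in binary powers of 2.
So 8^702 ≡ 121 · 121 · 121 · 581 · 121 · 581 · 64 ≡ 628 (mod 703).
Since 628 ≠ 1, base 8 is a Fermat witness: 703 is composite.

628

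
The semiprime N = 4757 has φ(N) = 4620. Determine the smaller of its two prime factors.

67

φ(n) = (p−1)(q−1) = n − (p+q) + 1, so p + q = 4757 − 4620 + 1 = 138.
p and q are the roots of t² − 138t + 4757 = 0.
Discriminant: 138² − 4·4757 = 19044 − 19028 = 16; √16 = 4.
q = (138 − 4)/2 = 67, p = (138 + 4)/2 = 71.
Check: 67 · 71 = 4757.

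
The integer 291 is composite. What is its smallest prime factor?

291 is odd.
Digit sum 12, divisible by 3.

3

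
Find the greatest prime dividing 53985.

53985 = 3 · 17995
17995 = 5 · 3599
3599 = 59 · 61
61 is prime.
So 53985 = 3 · 5 · 59 · 61; the largest prime factor is 61.

61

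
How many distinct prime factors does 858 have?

858 = 2 · 429
429 = 3 · 143
143 = 11 · 13
858 = 2 · 3 · 11 · 13, which has 4 distinct prime factors.

4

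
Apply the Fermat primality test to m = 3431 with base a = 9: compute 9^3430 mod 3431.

9^1 ≡ 9 (mod 3431)
9^2 ≡ 9^2 = 81 ≡ 81 (mod 3431)
9^4 ≡ 81^2 = 6561 ≡ 3130 (mod 3431)
9^8 ≡ 3130^2 = 9796900 ≡ 1395 (mod 3431)
9^16 ≡ 1395^2 = 1946025 ≡ 648 (mod 3431)
9^32 ≡ 648^2 = 419904 ≡ 1322 (mod 3431)
9^64 ≡ 1322^2 = 1747684 ≡ 1305 (mod 3431)
9^128 ≡ 1305^2 = 1703025 ≡ 1249 (mod 3431)
9^256 ≡ 1249^2 = 1560001 ≡ 2327 (mod 3431)
9^512 ≡ 2327^2 = 5414929 ≡ 811 (mod 3431)
9^1024 ≡ 811^2 = 657721 ≡ 2400 (mod 3431)
9^2048 ≡ 2400^2 = 5760000 ≡ 2782 (mod 3431)
3430 = 2048 + 1024 + 256 + 64 + 32 + 4 + 2 in binary powers of 2.
So 9^3430 ≡ 2782 · 2400 · 2327 · 1305 · 1322 · 3130 · 81 ≡ 2327 (mod 3431).
Since 2327 ≠ 1, base 9 is a Fermat witness: 3431 is composite.

2327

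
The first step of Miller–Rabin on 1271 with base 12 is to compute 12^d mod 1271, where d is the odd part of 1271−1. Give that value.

1271 − 1 = 1270 = 2^1 · 635, so d = 635.
12^1 ≡ 12 (mod 1271)
12^2 ≡ 12^2 = 144 ≡ 144 (mod 1271)
12^4 ≡ 144^2 = 20736 ≡ 400 (mod 1271)
12^8 ≡ 400^2 = 160000 ≡ 1125 (mod 1271)
12^16 ≡ 1125^2 = 1265625 ≡ 980 (mod 1271)
12^32 ≡ 980^2 = 960400 ≡ 795 (mod 1271)
12^64 ≡ 795^2 = 632025 ≡ 338 (mod 1271)
12^128 ≡ 338^2 = 114244 ≡ 1125 (mod 1271)
12^256 ≡ 1125^2 = 1265625 ≡ 980 (mod 1271)
12^512 ≡ 980^2 = 960400 ≡ 795 (mod 1271)
635 = 512 + 64 + 32 + 16 + 8 + 2 + 1 in binary powers of 2.
So 12^635 ≡ 795 · 338 · 795 · 980 · 1125 · 144 · 12 ≡ 1080 (mod 1271).
Squaring chain: 1080; never reaches −1, so base 12 is a Miller–Rabin witness that 1271 is composite.

1080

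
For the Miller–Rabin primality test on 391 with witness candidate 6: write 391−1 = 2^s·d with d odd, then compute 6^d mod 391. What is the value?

386

391 − 1 = 390 = 2^1 · 195, so d = 195.
6^1 ≡ 6 (mod 391)
6^2 ≡ 6^2 = 36 ≡ 36 (mod 391)
6^4 ≡ 36^2 = 1296 ≡ 123 (mod 391)
6^8 ≡ 123^2 = 15129 ≡ 271 (mod 391)
6^16 ≡ 271^2 = 73441 ≡ 324 (mod 391)
6^32 ≡ 324^2 = 104976 ≡ 188 (mod 391)
6^64 ≡ 188^2 = 35344 ≡ 154 (mod 391)
6^128 ≡ 154^2 = 23716 ≡ 256 (mod 391)
195 = 128 + 64 + 2 + 1 in binary powers of 2.
So 6^195 ≡ 256 · 154 · 36 · 6 ≡ 386 (mod 391).
Squaring chain: 386; never reaches −1, so base 6 is a Miller–Rabin witness that 391 is composite.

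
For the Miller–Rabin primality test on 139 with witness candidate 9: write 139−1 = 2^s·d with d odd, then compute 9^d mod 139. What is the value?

139 − 1 = 138 = 2^1 · 69, so d = 69.
9^1 ≡ 9 (mod 139)
9^2 ≡ 9^2 = 81 ≡ 81 (mod 139)
9^4 ≡ 81^2 = 6561 ≡ 28 (mod 139)
9^8 ≡ 28^2 = 784 ≡ 89 (mod 139)
9^16 ≡ 89^2 = 7921 ≡ 137 (mod 139)
9^32 ≡ 137^2 = 18769 ≡ 4 (mod 139)
9^64 ≡ 4^2 = 16 ≡ 16 (mod 139)
69 = 64 + 4 + 1 in binary powers of 2.
So 9^69 ≡ 16 · 28 · 9 ≡ 1 (mod 139).
Since 9^d ≡ 1 (mod 139), base 9 does not prove 139 composite.

1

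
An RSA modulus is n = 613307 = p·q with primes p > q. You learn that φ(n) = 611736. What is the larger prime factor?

φ(n) = (p−1)(q−1) = n − (p+q) + 1, so p + q = 613307 − 611736 + 1 = 1572.
p and q are the roots of t² − 1572t + 613307 = 0.
Discriminant: 1572² − 4·613307 = 2471184 − 2453228 = 17956; √17956 = 134.
q = (1572 − 134)/2 = 719, p = (1572 + 134)/2 = 853.
Check: 719 · 853 = 613307.

853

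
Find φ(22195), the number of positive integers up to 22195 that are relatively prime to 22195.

Factor: 22195 = 5 · 23 · 193.
φ(22195) = (5−1) · (23−1) · (193−1) = 4 · 22 · 192 = 16896.

16896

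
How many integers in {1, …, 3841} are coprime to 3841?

3652

Factor: 3841 = 23 · 167.
φ(3841) = (23−1) · (167−1) = 22 · 166 = 3652.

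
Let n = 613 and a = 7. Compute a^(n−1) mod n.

7^1 ≡ 7 (mod 613)
7^2 ≡ 7^2 = 49 ≡ 49 (mod 613)
7^4 ≡ 49^2 = 2401 ≡ 562 (mod 613)
7^8 ≡ 562^2 = 315844 ≡ 149 (mod 613)
7^16 ≡ 149^2 = 22201 ≡ 133 (mod 613)
7^32 ≡ 133^2 = 17689 ≡ 525 (mod 613)
7^64 ≡ 525^2 = 275625 ≡ 388 (mod 613)
7^128 ≡ 388^2 = 150544 ≡ 359 (mod 613)
7^256 ≡ 359^2 = 128881 ≡ 151 (mod 613)
7^512 ≡ 151^2 = 22801 ≡ 120 (mod 613)
612 = 512 + 64 + 32 + 4 in binary powers of 2.
So 7^612 ≡ 120 · 388 · 525 · 562 ≡ 1 (mod 613).
Since the result is 1, base 7 gives no evidence that 613 is composite.

1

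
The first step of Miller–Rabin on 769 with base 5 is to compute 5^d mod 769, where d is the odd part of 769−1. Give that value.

769 − 1 = 768 = 2^8 · 3, so d = 3.
5^1 ≡ 5 (mod 769)
5^2 ≡ 5^2 = 25 ≡ 25 (mod 769)
3 = 2 + 1 in binary powers of 2.
So 5^3 ≡ 25 · 5 ≡ 125 (mod 769).
Squaring chain: 125 → 245 → 43 → 311 → 596 → 707 → 768 → 1; reaches −1, so base 5 does not prove 769 composite.

125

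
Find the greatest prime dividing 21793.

37

21793 = 19 · 1147
1147 = 31 · 37
37 is prime.
So 21793 = 19 · 31 · 37; the largest prime factor is 37.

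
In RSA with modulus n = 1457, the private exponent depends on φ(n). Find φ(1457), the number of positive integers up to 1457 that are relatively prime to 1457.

1380

Factor: 1457 = 31 · 47.
φ(1457) = (31−1) · (47−1) = 30 · 46 = 1380.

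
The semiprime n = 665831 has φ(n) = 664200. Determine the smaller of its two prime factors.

811

φ(n) = (p−1)(q−1) = n − (p+q) + 1, so p + q = 665831 − 664200 + 1 = 1632.
p and q are the roots of t² − 1632t + 665831 = 0.
Discriminant: 1632² − 4·665831 = 2663424 − 2663324 = 100; √100 = 10.
q = (1632 − 10)/2 = 811, p = (1632 + 10)/2 = 821.
Check: 811 · 821 = 665831.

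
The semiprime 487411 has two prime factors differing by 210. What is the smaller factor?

601

Since p = q + 210, we have 487411 = q(q + 210), so q² + 210q − 487411 = 0.
Discriminant: 210² + 4·487411 = 44100 + 1949644 = 1993744; √1993744 = 1412.
q = (−210 + 1412)/2 = 601, and p = q + 210 = 811.
Check: 601 · 811 = 487411.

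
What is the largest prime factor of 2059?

71

2059 = 29 · 71
71 is prime.
So 2059 = 29 · 71; the largest prime factor is 71.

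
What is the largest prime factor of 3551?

67

3551 = 53 · 67
67 is prime.
So 3551 = 53 · 67; the largest prime factor is 67.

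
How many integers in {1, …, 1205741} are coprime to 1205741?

Factor: 1205741 = 73 · 83 · 199.
φ(1205741) = (73−1) · (83−1) · (199−1) = 72 · 82 · 198 = 1168992.

1168992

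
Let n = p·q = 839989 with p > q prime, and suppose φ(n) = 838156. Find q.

887

φ(n) = (p−1)(q−1) = n − (p+q) + 1, so p + q = 839989 − 838156 + 1 = 1834.
p and q are the roots of t² − 1834t + 839989 = 0.
Discriminant: 1834² − 4·839989 = 3363556 − 3359956 = 3600; √3600 = 60.
q = (1834 − 60)/2 = 887, p = (1834 + 60)/2 = 947.
Check: 887 · 947 = 839989.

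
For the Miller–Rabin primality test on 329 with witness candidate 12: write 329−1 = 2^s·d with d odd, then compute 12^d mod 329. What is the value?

178

329 − 1 = 328 = 2^3 · 41, so d = 41.
12^1 ≡ 12 (mod 329)
12^2 ≡ 12^2 = 144 ≡ 144 (mod 329)
12^4 ≡ 144^2 = 20736 ≡ 9 (mod 329)
12^8 ≡ 9^2 = 81 ≡ 81 (mod 329)
12^16 ≡ 81^2 = 6561 ≡ 310 (mod 329)
12^32 ≡ 310^2 = 96100 ≡ 32 (mod 329)
41 = 32 + 8 + 1 in binary powers of 2.
So 12^41 ≡ 32 · 81 · 12 ≡ 178 (mod 329).
Squaring chain: 178 → 100 → 130; never reaches −1, so base 12 is a Miller–Rabin witness that 329 is composite.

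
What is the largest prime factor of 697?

41

697 = 17 · 41
41 is prime.
So 697 = 17 · 41; the largest prime factor is 41.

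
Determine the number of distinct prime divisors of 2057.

2057 = 11^2 · 17
2057 = 11^2 · 17, which has 2 distinct prime factors.

2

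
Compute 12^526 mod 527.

236

12^1 ≡ 12 (mod 527)
12^2 ≡ 12^2 = 144 ≡ 144 (mod 527)
12^4 ≡ 144^2 = 20736 ≡ 183 (mod 527)
12^8 ≡ 183^2 = 33489 ≡ 288 (mod 527)
12^16 ≡ 288^2 = 82944 ≡ 205 (mod 527)
12^32 ≡ 205^2 = 42025 ≡ 392 (mod 527)
12^64 ≡ 392^2 = 153664 ≡ 307 (mod 527)
12^128 ≡ 307^2 = 94249 ≡ 443 (mod 527)
12^256 ≡ 443^2 = 196249 ≡ 205 (mod 527)
12^512 ≡ 205^2 = 42025 ≡ 392 (mod 527)
526 = 512 + 8 + 4 + 2 in binary powers of 2.
So 12^526 ≡ 392 · 288 · 183 · 144 ≡ 236 (mod 527).
Since 236 ≠ 1, base 12 is a Fermat witness: 527 is composite.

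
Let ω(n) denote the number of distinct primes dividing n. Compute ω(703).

2

703 = 19 · 37
703 = 19 · 37, which has 2 distinct prime factors.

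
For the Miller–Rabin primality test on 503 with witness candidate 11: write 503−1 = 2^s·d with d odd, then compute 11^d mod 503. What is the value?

503 − 1 = 502 = 2^1 · 251, so d = 251.
11^1 ≡ 11 (mod 503)
11^2 ≡ 11^2 = 121 ≡ 121 (mod 503)
11^4 ≡ 121^2 = 14641 ≡ 54 (mod 503)
11^8 ≡ 54^2 = 2916 ≡ 401 (mod 503)
11^16 ≡ 401^2 = 160801 ≡ 344 (mod 503)
11^32 ≡ 344^2 = 118336 ≡ 131 (mod 503)
11^64 ≡ 131^2 = 17161 ≡ 59 (mod 503)
11^128 ≡ 59^2 = 3481 ≡ 463 (mod 503)
251 = 128 + 64 + 32 + 16 + 8 + 2 + 1 in binary powers of 2.
So 11^251 ≡ 463 · 59 · 131 · 344 · 401 · 121 · 11 ≡ 1 (mod 503).
Since 11^d ≡ 1 (mod 503), base 11 does not prove 503 composite.

1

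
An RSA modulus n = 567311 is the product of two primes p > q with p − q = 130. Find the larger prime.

Since p = q + 130, we have 567311 = q(q + 130), so q² + 130q − 567311 = 0.
Discriminant: 130² + 4·567311 = 16900 + 2269244 = 2286144; √2286144 = 1512.
q = (−130 + 1512)/2 = 691, and p = q + 130 = 821.
Check: 691 · 821 = 567311.

821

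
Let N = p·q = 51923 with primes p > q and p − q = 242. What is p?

Since p = q + 242, we have 51923 = q(q + 242), so q² + 242q − 51923 = 0.
Discriminant: 242² + 4·51923 = 58564 + 207692 = 266256; √266256 = 516.
q = (−242 + 516)/2 = 137, and p = q + 242 = 379.
Check: 137 · 379 = 51923.

379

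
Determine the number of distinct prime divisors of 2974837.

2974837 = 37^2 · 2173
2173 = 41 · 53
2974837 = 37^2 · 41 · 53, which has 3 distinct prime factors.

3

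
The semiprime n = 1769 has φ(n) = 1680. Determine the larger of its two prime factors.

61

φ(n) = (p−1)(q−1) = n − (p+q) + 1, so p + q = 1769 − 1680 + 1 = 90.
p and q are the roots of t² − 90t + 1769 = 0.
Discriminant: 90² − 4·1769 = 8100 − 7076 = 1024; √1024 = 32.
q = (90 − 32)/2 = 29, p = (90 + 32)/2 = 61.
Check: 29 · 61 = 1769.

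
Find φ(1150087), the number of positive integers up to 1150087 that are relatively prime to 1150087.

1113600

Factor: 1150087 = 59 · 101 · 193.
φ(1150087) = (59−1) · (101−1) · (193−1) = 58 · 100 · 192 = 1113600.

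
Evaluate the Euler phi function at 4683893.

4599520

Factor: 4683893 = 137 · 179 · 191.
φ(4683893) = (137−1) · (179−1) · (191−1) = 136 · 178 · 190 = 4599520.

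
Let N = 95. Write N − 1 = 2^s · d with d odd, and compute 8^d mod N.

12

95 − 1 = 94 = 2^1 · 47, so d = 47.
8^1 ≡ 8 (mod 95)
8^2 ≡ 8^2 = 64 ≡ 64 (mod 95)
8^4 ≡ 64^2 = 4096 ≡ 11 (mod 95)
8^8 ≡ 11^2 = 121 ≡ 26 (mod 95)
8^16 ≡ 26^2 = 676 ≡ 11 (mod 95)
8^32 ≡ 11^2 = 121 ≡ 26 (mod 95)
47 = 32 + 8 + 4 + 2 + 1 in binary powers of 2.
So 8^47 ≡ 26 · 26 · 11 · 64 · 8 ≡ 12 (mod 95).
Squaring chain: 12; never reaches −1, so base 8 is a Miller–Rabin witness that 95 is composite.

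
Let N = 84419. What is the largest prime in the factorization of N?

84419 = 29 · 2911
2911 = 41 · 71
71 is prime.
So 84419 = 29 · 41 · 71; the largest prime factor is 71.

71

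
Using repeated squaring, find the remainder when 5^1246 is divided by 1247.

436

5^1 ≡ 5 (mod 1247)
5^2 ≡ 5^2 = 25 ≡ 25 (mod 1247)
5^4 ≡ 25^2 = 625 ≡ 625 (mod 1247)
5^8 ≡ 625^2 = 390625 ≡ 314 (mod 1247)
5^16 ≡ 314^2 = 98596 ≡ 83 (mod 1247)
5^32 ≡ 83^2 = 6889 ≡ 654 (mod 1247)
5^64 ≡ 654^2 = 427716 ≡ 1242 (mod 1247)
5^128 ≡ 1242^2 = 1542564 ≡ 25 (mod 1247)
5^256 ≡ 25^2 = 625 ≡ 625 (mod 1247)
5^512 ≡ 625^2 = 390625 ≡ 314 (mod 1247)
5^1024 ≡ 314^2 = 98596 ≡ 83 (mod 1247)
1246 = 1024 + 128 + 64 + 16 + 8 + 4 + 2 in binary powers of 2.
So 5^1246 ≡ 83 · 25 · 1242 · 83 · 314 · 625 · 25 ≡ 436 (mod 1247).
Since 436 ≠ 1, base 5 is a Fermat witness: 1247 is composite.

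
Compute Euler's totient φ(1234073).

1197504

Factor: 1234073 = 67 · 113 · 163.
φ(1234073) = (67−1) · (113−1) · (163−1) = 66 · 112 · 162 = 1197504.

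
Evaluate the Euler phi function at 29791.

28830

Factor: 29791 = 31^3.
φ(29791) = 31^2·(31−1) = 28830.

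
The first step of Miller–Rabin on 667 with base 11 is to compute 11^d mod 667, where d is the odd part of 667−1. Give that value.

135

667 − 1 = 666 = 2^1 · 333, so d = 333.
11^1 ≡ 11 (mod 667)
11^2 ≡ 11^2 = 121 ≡ 121 (mod 667)
11^4 ≡ 121^2 = 14641 ≡ 634 (mod 667)
11^8 ≡ 634^2 = 401956 ≡ 422 (mod 667)
11^16 ≡ 422^2 = 178084 ≡ 662 (mod 667)
11^32 ≡ 662^2 = 438244 ≡ 25 (mod 667)
11^64 ≡ 25^2 = 625 ≡ 625 (mod 667)
11^128 ≡ 625^2 = 390625 ≡ 430 (mod 667)
11^256 ≡ 430^2 = 184900 ≡ 141 (mod 667)
333 = 256 + 64 + 8 + 4 + 1 in binary powers of 2.
So 11^333 ≡ 141 · 625 · 422 · 634 · 11 ≡ 135 (mod 667).
Squaring chain: 135; never reaches −1, so base 11 is a Miller–Rabin witness that 667 is composite.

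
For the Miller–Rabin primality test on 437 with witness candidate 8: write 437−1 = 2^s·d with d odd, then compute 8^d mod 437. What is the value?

141

437 − 1 = 436 = 2^2 · 109, so d = 109.
8^1 ≡ 8 (mod 437)
8^2 ≡ 8^2 = 64 ≡ 64 (mod 437)
8^4 ≡ 64^2 = 4096 ≡ 163 (mod 437)
8^8 ≡ 163^2 = 26569 ≡ 349 (mod 437)
8^16 ≡ 349^2 = 121801 ≡ 315 (mod 437)
8^32 ≡ 315^2 = 99225 ≡ 26 (mod 437)
8^64 ≡ 26^2 = 676 ≡ 239 (mod 437)
109 = 64 + 32 + 8 + 4 + 1 in binary powers of 2.
So 8^109 ≡ 239 · 26 · 349 · 163 · 8 ≡ 141 (mod 437).
Squaring chain: 141 → 216; never reaches −1, so base 8 is a Miller–Rabin witness that 437 is composite.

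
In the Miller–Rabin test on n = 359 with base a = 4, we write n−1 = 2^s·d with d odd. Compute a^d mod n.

1

359 − 1 = 358 = 2^1 · 179, so d = 179.
4^1 ≡ 4 (mod 359)
4^2 ≡ 4^2 = 16 ≡ 16 (mod 359)
4^4 ≡ 16^2 = 256 ≡ 256 (mod 359)
4^8 ≡ 256^2 = 65536 ≡ 198 (mod 359)
4^16 ≡ 198^2 = 39204 ≡ 73 (mod 359)
4^32 ≡ 73^2 = 5329 ≡ 303 (mod 359)
4^64 ≡ 303^2 = 91809 ≡ 264 (mod 359)
4^128 ≡ 264^2 = 69696 ≡ 50 (mod 359)
179 = 128 + 32 + 16 + 2 + 1 in binary powers of 2.
So 4^179 ≡ 50 · 303 · 73 · 16 · 4 ≡ 1 (mod 359).
Since 4^d ≡ 1 (mod 359), base 4 does not prove 359 composite.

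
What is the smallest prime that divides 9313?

67

9313 is odd.
Digit sum 16, not divisible by 3.
Ends in 3: not divisible by 5.
7: 9313 = 7·1330 + 3
11: 9313 = 11·846 + 7
13: 9313 = 13·716 + 5
17: 9313 = 17·547 + 14
19: 9313 = 19·490 + 3
23: 9313 = 23·404 + 21
29: 9313 = 29·321 + 4
31: 9313 = 31·300 + 13
37: 9313 = 37·251 + 26
41: 9313 = 41·227 + 6
43: 9313 = 43·216 + 25
47: 9313 = 47·198 + 7
53: 9313 = 53·175 + 38
59: 9313 = 59·157 + 50
61: 9313 = 61·152 + 41
67: 9313 = 67·139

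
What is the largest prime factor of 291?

291 = 3 · 97
97 is prime.
So 291 = 3 · 97; the largest prime factor is 97.

97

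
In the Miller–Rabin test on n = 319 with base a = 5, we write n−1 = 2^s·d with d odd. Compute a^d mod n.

319 − 1 = 318 = 2^1 · 159, so d = 159.
5^1 ≡ 5 (mod 319)
5^2 ≡ 5^2 = 25 ≡ 25 (mod 319)
5^4 ≡ 25^2 = 625 ≡ 306 (mod 319)
5^8 ≡ 306^2 = 93636 ≡ 169 (mod 319)
5^16 ≡ 169^2 = 28561 ≡ 170 (mod 319)
5^32 ≡ 170^2 = 28900 ≡ 190 (mod 319)
5^64 ≡ 190^2 = 36100 ≡ 53 (mod 319)
5^128 ≡ 53^2 = 2809 ≡ 257 (mod 319)
159 = 128 + 16 + 8 + 4 + 2 + 1 in binary powers of 2.
So 5^159 ≡ 257 · 170 · 169 · 306 · 25 · 5 ≡ 196 (mod 319).
Squaring chain: 196; never reaches −1, so base 5 is a Miller–Rabin witness that 319 is composite.

196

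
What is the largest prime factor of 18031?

18031 = 13 · 1387
1387 = 19 · 73
73 is prime.
So 18031 = 13 · 19 · 73; the largest prime factor is 73.

73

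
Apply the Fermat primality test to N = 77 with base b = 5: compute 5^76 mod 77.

16

5^1 ≡ 5 (mod 77)
5^2 ≡ 5^2 = 25 ≡ 25 (mod 77)
5^4 ≡ 25^2 = 625 ≡ 9 (mod 77)
5^8 ≡ 9^2 = 81 ≡ 4 (mod 77)
5^16 ≡ 4^2 = 16 ≡ 16 (mod 77)
5^32 ≡ 16^2 = 256 ≡ 25 (mod 77)
5^64 ≡ 25^2 = 625 ≡ 9 (mod 77)
76 = 64 + 8 + 4 in binary powers of 2.
So 5^76 ≡ 9 · 4 · 9 ≡ 16 (mod 77).
Since 16 ≠ 1, base 5 is a Fermat witness: 77 is composite.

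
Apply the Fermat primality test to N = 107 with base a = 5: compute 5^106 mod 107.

5^1 ≡ 5 (mod 107)
5^2 ≡ 5^2 = 25 ≡ 25 (mod 107)
5^4 ≡ 25^2 = 625 ≡ 90 (mod 107)
5^8 ≡ 90^2 = 8100 ≡ 75 (mod 107)
5^16 ≡ 75^2 = 5625 ≡ 61 (mod 107)
5^32 ≡ 61^2 = 3721 ≡ 83 (mod 107)
5^64 ≡ 83^2 = 6889 ≡ 41 (mod 107)
106 = 64 + 32 + 8 + 2 in binary powers of 2.
So 5^106 ≡ 41 · 83 · 75 · 25 ≡ 1 (mod 107).
Since the result is 1, base 5 gives no evidence that 107 is composite.

1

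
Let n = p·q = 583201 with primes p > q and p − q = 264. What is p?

907

Since p = q + 264, we have 583201 = q(q + 264), so q² + 264q − 583201 = 0.
Discriminant: 264² + 4·583201 = 69696 + 2332804 = 2402500; √2402500 = 1550.
q = (−264 + 1550)/2 = 643, and p = q + 264 = 907.
Check: 643 · 907 = 583201.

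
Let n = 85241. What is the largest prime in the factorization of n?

85241 = 13 · 6557
6557 = 79 · 83
83 is prime.
So 85241 = 13 · 79 · 83; the largest prime factor is 83.

83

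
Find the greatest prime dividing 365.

73

365 = 5 · 73
73 is prime.
So 365 = 5 · 73; the largest prime factor is 73.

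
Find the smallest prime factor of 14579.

14579 is odd.
Digit sum 26, not divisible by 3.
Ends in 9: not divisible by 5.
7: 14579 = 7·2082 + 5
11: 14579 = 11·1325 + 4
13: 14579 = 13·1121 + 6
17: 14579 = 17·857 + 10
19: 14579 = 19·767 + 6
23: 14579 = 23·633 + 20
29: 14579 = 29·502 + 21
31: 14579 = 31·470 + 9
37: 14579 = 37·394 + 1
41: 14579 = 41·355 + 24
43: 14579 = 43·339 + 2
47: 14579 = 47·310 + 9
53: 14579 = 53·275 + 4
59: 14579 = 59·247 + 6
61: 14579 = 61·239

61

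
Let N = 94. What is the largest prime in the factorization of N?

94 = 2 · 47
47 is prime.
So 94 = 2 · 47; the largest prime factor is 47.

47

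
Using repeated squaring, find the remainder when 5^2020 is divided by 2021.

883

5^1 ≡ 5 (mod 2021)
5^2 ≡ 5^2 = 25 ≡ 25 (mod 2021)
5^4 ≡ 25^2 = 625 ≡ 625 (mod 2021)
5^8 ≡ 625^2 = 390625 ≡ 572 (mod 2021)
5^16 ≡ 572^2 = 327184 ≡ 1803 (mod 2021)
5^32 ≡ 1803^2 = 3250809 ≡ 1041 (mod 2021)
5^64 ≡ 1041^2 = 1083681 ≡ 425 (mod 2021)
5^128 ≡ 425^2 = 180625 ≡ 756 (mod 2021)
5^256 ≡ 756^2 = 571536 ≡ 1614 (mod 2021)
5^512 ≡ 1614^2 = 2604996 ≡ 1948 (mod 2021)
5^1024 ≡ 1948^2 = 3794704 ≡ 1287 (mod 2021)
2020 = 1024 + 512 + 256 + 128 + 64 + 32 + 4 in binary powers of 2.
So 5^2020 ≡ 1287 · 1948 · 1614 · 756 · 425 · 1041 · 625 ≡ 883 (mod 2021).
Since 883 ≠ 1, base 5 is a Fermat witness: 2021 is composite.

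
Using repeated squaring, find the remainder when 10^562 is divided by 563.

10^1 ≡ 10 (mod 563)
10^2 ≡ 10^2 = 100 ≡ 100 (mod 563)
10^4 ≡ 100^2 = 10000 ≡ 429 (mod 563)
10^8 ≡ 429^2 = 184041 ≡ 503 (mod 563)
10^16 ≡ 503^2 = 253009 ≡ 222 (mod 563)
10^32 ≡ 222^2 = 49284 ≡ 303 (mod 563)
10^64 ≡ 303^2 = 91809 ≡ 40 (mod 563)
10^128 ≡ 40^2 = 1600 ≡ 474 (mod 563)
10^256 ≡ 474^2 = 224676 ≡ 39 (mod 563)
10^512 ≡ 39^2 = 1521 ≡ 395 (mod 563)
562 = 512 + 32 + 16 + 2 in binary powers of 2.
So 10^562 ≡ 395 · 303 · 222 · 100 ≡ 1 (mod 563).
Since the result is 1, base 10 gives no evidence that 563 is composite.

1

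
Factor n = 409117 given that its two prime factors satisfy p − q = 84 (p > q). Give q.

599

Since p = q + 84, we have 409117 = q(q + 84), so q² + 84q − 409117 = 0.
Discriminant: 84² + 4·409117 = 7056 + 1636468 = 1643524; √1643524 = 1282.
q = (−84 + 1282)/2 = 599, and p = q + 84 = 683.
Check: 599 · 683 = 409117.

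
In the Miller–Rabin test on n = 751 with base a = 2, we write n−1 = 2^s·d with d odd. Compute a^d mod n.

751 − 1 = 750 = 2^1 · 375, so d = 375.
2^1 ≡ 2 (mod 751)
2^2 ≡ 2^2 = 4 ≡ 4 (mod 751)
2^4 ≡ 4^2 = 16 ≡ 16 (mod 751)
2^8 ≡ 16^2 = 256 ≡ 256 (mod 751)
2^16 ≡ 256^2 = 65536 ≡ 199 (mod 751)
2^32 ≡ 199^2 = 39601 ≡ 549 (mod 751)
2^64 ≡ 549^2 = 301401 ≡ 250 (mod 751)
2^128 ≡ 250^2 = 62500 ≡ 167 (mod 751)
2^256 ≡ 167^2 = 27889 ≡ 102 (mod 751)
375 = 256 + 64 + 32 + 16 + 4 + 2 + 1 in binary powers of 2.
So 2^375 ≡ 102 · 250 · 549 · 199 · 16 · 4 · 2 ≡ 1 (mod 751).
Since 2^d ≡ 1 (mod 751), base 2 does not prove 751 composite.

1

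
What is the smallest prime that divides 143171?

143171 is odd.
Digit sum 17, not divisible by 3.
Ends in 1: not divisible by 5.
7: 143171 = 7·20453

7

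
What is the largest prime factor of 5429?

5429 = 61 · 89
89 is prime.
So 5429 = 61 · 89; the largest prime factor is 89.

89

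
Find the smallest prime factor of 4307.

59

4307 is odd.
Digit sum 14, not divisible by 3.
Ends in 7: not divisible by 5.
7: 4307 = 7·615 + 2
11: 4307 = 11·391 + 6
13: 4307 = 13·331 + 4
17: 4307 = 17·253 + 6
19: 4307 = 19·226 + 13
23: 4307 = 23·187 + 6
29: 4307 = 29·148 + 15
31: 4307 = 31·138 + 29
37: 4307 = 37·116 + 15
41: 4307 = 41·105 + 2
43: 4307 = 43·100 + 7
47: 4307 = 47·91 + 30
53: 4307 = 53·81 + 14
59: 4307 = 59·73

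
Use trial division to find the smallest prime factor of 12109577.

12109577 is odd.
Digit sum 32, not divisible by 3.
Ends in 7: not divisible by 5.
7: 12109577 = 7·1729939 + 4
11: 12109577 = 11·1100870 + 7
13: 12109577 = 13·931505 + 12
17: 12109577 = 17·712328 + 1
19: 12109577 = 19·637346 + 3
23: 12109577 = 23·526503 + 8
29: 12109577 = 29·417571 + 18
31: 12109577 = 31·390631 + 16
37: 12109577 = 37·327285 + 32
41: 12109577 = 41·295355 + 22
43: 12109577 = 43·281618 + 3
47: 12109577 = 47·257650 + 27
53: 12109577 = 53·228482 + 31
59: 12109577 = 59·205247 + 4
61: 12109577 = 61·198517 + 40
67: 12109577 = 67·180739 + 64
71: 12109577 = 71·170557 + 30
73: 12109577 = 73·165884 + 45
79: 12109577 = 79·153285 + 62
83: 12109577 = 83·145898 + 43
89: 12109577 = 89·136062 + 59
97: 12109577 = 97·124841

97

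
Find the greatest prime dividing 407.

37

407 = 11 · 37
37 is prime.
So 407 = 11 · 37; the largest prime factor is 37.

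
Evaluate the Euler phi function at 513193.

491280

Factor: 513193 = 47 · 61 · 179.
φ(513193) = (47−1) · (61−1) · (179−1) = 46 · 60 · 178 = 491280.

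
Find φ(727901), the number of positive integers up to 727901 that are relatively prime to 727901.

Factor: 727901 = 37 · 103 · 191.
φ(727901) = (37−1) · (103−1) · (191−1) = 36 · 102 · 190 = 697680.

697680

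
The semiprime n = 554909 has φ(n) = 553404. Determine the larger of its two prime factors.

φ(n) = (p−1)(q−1) = n − (p+q) + 1, so p + q = 554909 − 553404 + 1 = 1506.
p and q are the roots of t² − 1506t + 554909 = 0.
Discriminant: 1506² − 4·554909 = 2268036 − 2219636 = 48400; √48400 = 220.
q = (1506 − 220)/2 = 643, p = (1506 + 220)/2 = 863.
Check: 643 · 863 = 554909.

863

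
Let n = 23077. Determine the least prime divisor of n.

23077 is odd.
Digit sum 19, not divisible by 3.
Ends in 7: not divisible by 5.
7: 23077 = 7·3296 + 5
11: 23077 = 11·2097 + 10
13: 23077 = 13·1775 + 2
17: 23077 = 17·1357 + 8
19: 23077 = 19·1214 + 11
23: 23077 = 23·1003 + 8
29: 23077 = 29·795 + 22
31: 23077 = 31·744 + 13
37: 23077 = 37·623 + 26
41: 23077 = 41·562 + 35
43: 23077 = 43·536 + 29
47: 23077 = 47·491

47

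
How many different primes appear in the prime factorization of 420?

4

420 = 2^2 · 105
105 = 3 · 35
35 = 5 · 7
420 = 2^2 · 3 · 5 · 7, which has 4 distinct prime factors.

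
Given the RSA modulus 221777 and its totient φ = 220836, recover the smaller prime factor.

463

φ(n) = (p−1)(q−1) = n − (p+q) + 1, so p + q = 221777 − 220836 + 1 = 942.
p and q are the roots of t² − 942t + 221777 = 0.
Discriminant: 942² − 4·221777 = 887364 − 887108 = 256; √256 = 16.
q = (942 − 16)/2 = 463, p = (942 + 16)/2 = 479.
Check: 463 · 479 = 221777.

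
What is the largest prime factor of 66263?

66263 = 23 · 2881
2881 = 43 · 67
67 is prime.
So 66263 = 23 · 43 · 67; the largest prime factor is 67.

67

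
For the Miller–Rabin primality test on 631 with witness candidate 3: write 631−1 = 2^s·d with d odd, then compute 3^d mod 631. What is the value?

630

631 − 1 = 630 = 2^1 · 315, so d = 315.
3^1 ≡ 3 (mod 631)
3^2 ≡ 3^2 = 9 ≡ 9 (mod 631)
3^4 ≡ 9^2 = 81 ≡ 81 (mod 631)
3^8 ≡ 81^2 = 6561 ≡ 251 (mod 631)
3^16 ≡ 251^2 = 63001 ≡ 532 (mod 631)
3^32 ≡ 532^2 = 283024 ≡ 336 (mod 631)
3^64 ≡ 336^2 = 112896 ≡ 578 (mod 631)
3^128 ≡ 578^2 = 334084 ≡ 285 (mod 631)
3^256 ≡ 285^2 = 81225 ≡ 457 (mod 631)
315 = 256 + 32 + 16 + 8 + 2 + 1 in binary powers of 2.
So 3^315 ≡ 457 · 336 · 532 · 251 · 9 · 3 ≡ 630 (mod 631).
Since 3^d ≡ 630 (mod 631), base 3 does not prove 631 composite.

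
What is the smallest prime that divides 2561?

13

2561 is odd.
Digit sum 14, not divisible by 3.
Ends in 1: not divisible by 5.
7: 2561 = 7·365 + 6
11: 2561 = 11·232 + 9
13: 2561 = 13·197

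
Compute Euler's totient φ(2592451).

Factor: 2592451 = 127 · 137 · 149.
φ(2592451) = (127−1) · (137−1) · (149−1) = 126 · 136 · 148 = 2536128.

2536128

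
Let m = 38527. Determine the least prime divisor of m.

59

38527 is odd.
Digit sum 25, not divisible by 3.
Ends in 7: not divisible by 5.
7: 38527 = 7·5503 + 6
11: 38527 = 11·3502 + 5
13: 38527 = 13·2963 + 8
17: 38527 = 17·2266 + 5
19: 38527 = 19·2027 + 14
23: 38527 = 23·1675 + 2
29: 38527 = 29·1328 + 15
31: 38527 = 31·1242 + 25
37: 38527 = 37·1041 + 10
41: 38527 = 41·939 + 28
43: 38527 = 43·895 + 42
47: 38527 = 47·819 + 34
53: 38527 = 53·726 + 49
59: 38527 = 59·653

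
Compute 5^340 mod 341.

67

5^1 ≡ 5 (mod 341)
5^2 ≡ 5^2 = 25 ≡ 25 (mod 341)
5^4 ≡ 25^2 = 625 ≡ 284 (mod 341)
5^8 ≡ 284^2 = 80656 ≡ 180 (mod 341)
5^16 ≡ 180^2 = 32400 ≡ 5 (mod 341)
5^32 ≡ 5^2 = 25 ≡ 25 (mod 341)
5^64 ≡ 25^2 = 625 ≡ 284 (mod 341)
5^128 ≡ 284^2 = 80656 ≡ 180 (mod 341)
5^256 ≡ 180^2 = 32400 ≡ 5 (mod 341)
340 = 256 + 64 + 16 + 4 in binary powers of 2.
So 5^340 ≡ 5 · 284 · 5 · 284 ≡ 67 (mod 341).
Since 67 ≠ 1, base 5 is a Fermat witness: 341 is composite.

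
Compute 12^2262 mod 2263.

593

12^1 ≡ 12 (mod 2263)
12^2 ≡ 12^2 = 144 ≡ 144 (mod 2263)
12^4 ≡ 144^2 = 20736 ≡ 369 (mod 2263)
12^8 ≡ 369^2 = 136161 ≡ 381 (mod 2263)
12^16 ≡ 381^2 = 145161 ≡ 329 (mod 2263)
12^32 ≡ 329^2 = 108241 ≡ 1880 (mod 2263)
12^64 ≡ 1880^2 = 3534400 ≡ 1857 (mod 2263)
12^128 ≡ 1857^2 = 3448449 ≡ 1900 (mod 2263)
12^256 ≡ 1900^2 = 3610000 ≡ 515 (mod 2263)
12^512 ≡ 515^2 = 265225 ≡ 454 (mod 2263)
12^1024 ≡ 454^2 = 206116 ≡ 183 (mod 2263)
12^2048 ≡ 183^2 = 33489 ≡ 1807 (mod 2263)
2262 = 2048 + 128 + 64 + 16 + 4 + 2 in binary powers of 2.
So 12^2262 ≡ 1807 · 1900 · 1857 · 329 · 369 · 144 ≡ 593 (mod 2263).
Since 593 ≠ 1, base 12 is a Fermat witness: 2263 is composite.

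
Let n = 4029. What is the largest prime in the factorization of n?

4029 = 3 · 1343
1343 = 17 · 79
79 is prime.
So 4029 = 3 · 17 · 79; the largest prime factor is 79.

79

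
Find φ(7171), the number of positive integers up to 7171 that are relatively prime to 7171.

Factor: 7171 = 71 · 101.
φ(7171) = (71−1) · (101−1) = 70 · 100 = 7000.

7000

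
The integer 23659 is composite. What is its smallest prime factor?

59

23659 is odd.
Digit sum 25, not divisible by 3.
Ends in 9: not divisible by 5.
7: 23659 = 7·3379 + 6
11: 23659 = 11·2150 + 9
13: 23659 = 13·1819 + 12
17: 23659 = 17·1391 + 12
19: 23659 = 19·1245 + 4
23: 23659 = 23·1028 + 15
29: 23659 = 29·815 + 24
31: 23659 = 31·763 + 6
37: 23659 = 37·639 + 16
41: 23659 = 41·577 + 2
43: 23659 = 43·550 + 9
47: 23659 = 47·503 + 18
53: 23659 = 53·446 + 21
59: 23659 = 59·401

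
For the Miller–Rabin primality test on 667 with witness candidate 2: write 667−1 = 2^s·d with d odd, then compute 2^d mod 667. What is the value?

330

667 − 1 = 666 = 2^1 · 333, so d = 333.
2^1 ≡ 2 (mod 667)
2^2 ≡ 2^2 = 4 ≡ 4 (mod 667)
2^4 ≡ 4^2 = 16 ≡ 16 (mod 667)
2^8 ≡ 16^2 = 256 ≡ 256 (mod 667)
2^16 ≡ 256^2 = 65536 ≡ 170 (mod 667)
2^32 ≡ 170^2 = 28900 ≡ 219 (mod 667)
2^64 ≡ 219^2 = 47961 ≡ 604 (mod 667)
2^128 ≡ 604^2 = 364816 ≡ 634 (mod 667)
2^256 ≡ 634^2 = 401956 ≡ 422 (mod 667)
333 = 256 + 64 + 8 + 4 + 1 in binary powers of 2.
So 2^333 ≡ 422 · 604 · 256 · 16 · 2 ≡ 330 (mod 667).
Squaring chain: 330; never reaches −1, so base 2 is a Miller–Rabin witness that 667 is composite.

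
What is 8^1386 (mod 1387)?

8^1 ≡ 8 (mod 1387)
8^2 ≡ 8^2 = 64 ≡ 64 (mod 1387)
8^4 ≡ 64^2 = 4096 ≡ 1322 (mod 1387)
8^8 ≡ 1322^2 = 1747684 ≡ 64 (mod 1387)
8^16 ≡ 64^2 = 4096 ≡ 1322 (mod 1387)
8^32 ≡ 1322^2 = 1747684 ≡ 64 (mod 1387)
8^64 ≡ 64^2 = 4096 ≡ 1322 (mod 1387)
8^128 ≡ 1322^2 = 1747684 ≡ 64 (mod 1387)
8^256 ≡ 64^2 = 4096 ≡ 1322 (mod 1387)
8^512 ≡ 1322^2 = 1747684 ≡ 64 (mod 1387)
8^1024 ≡ 64^2 = 4096 ≡ 1322 (mod 1387)
1386 = 1024 + 256 + 64 + 32 + 8 + 2 in binary powers of 2.
So 8^1386 ≡ 1322 · 1322 · 1322 · 64 · 64 · 64 ≡ 1 (mod 1387).
Since the result is 1, base 8 gives no evidence that 1387 is composite.

1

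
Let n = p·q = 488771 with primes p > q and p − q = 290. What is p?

859

Since p = q + 290, we have 488771 = q(q + 290), so q² + 290q − 488771 = 0.
Discriminant: 290² + 4·488771 = 84100 + 1955084 = 2039184; √2039184 = 1428.
q = (−290 + 1428)/2 = 569, and p = q + 290 = 859.
Check: 569 · 859 = 488771.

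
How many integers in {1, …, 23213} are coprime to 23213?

22908

Factor: 23213 = 139 · 167.
φ(23213) = (139−1) · (167−1) = 138 · 166 = 22908.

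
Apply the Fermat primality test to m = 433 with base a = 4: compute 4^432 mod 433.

4^1 ≡ 4 (mod 433)
4^2 ≡ 4^2 = 16 ≡ 16 (mod 433)
4^4 ≡ 16^2 = 256 ≡ 256 (mod 433)
4^8 ≡ 256^2 = 65536 ≡ 153 (mod 433)
4^16 ≡ 153^2 = 23409 ≡ 27 (mod 433)
4^32 ≡ 27^2 = 729 ≡ 296 (mod 433)
4^64 ≡ 296^2 = 87616 ≡ 150 (mod 433)
4^128 ≡ 150^2 = 22500 ≡ 417 (mod 433)
4^256 ≡ 417^2 = 173889 ≡ 256 (mod 433)
432 = 256 + 128 + 32 + 16 in binary powers of 2.
So 4^432 ≡ 256 · 417 · 296 · 27 ≡ 1 (mod 433).
Since the result is 1, base 4 gives no evidence that 433 is composite.

1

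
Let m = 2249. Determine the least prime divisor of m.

2249 is odd.
Digit sum 17, not divisible by 3.
Ends in 9: not divisible by 5.
7: 2249 = 7·321 + 2
11: 2249 = 11·204 + 5
13: 2249 = 13·173

13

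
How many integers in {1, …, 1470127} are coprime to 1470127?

1420440

Factor: 1470127 = 43 · 179 · 191.
φ(1470127) = (43−1) · (179−1) · (191−1) = 42 · 178 · 190 = 1420440.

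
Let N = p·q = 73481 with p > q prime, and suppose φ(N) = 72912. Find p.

φ(n) = (p−1)(q−1) = n − (p+q) + 1, so p + q = 73481 − 72912 + 1 = 570.
p and q are the roots of t² − 570t + 73481 = 0.
Discriminant: 570² − 4·73481 = 324900 − 293924 = 30976; √30976 = 176.
q = (570 − 176)/2 = 197, p = (570 + 176)/2 = 373.
Check: 197 · 373 = 73481.

373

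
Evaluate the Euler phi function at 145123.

129480

Factor: 145123 = 11 · 79 · 167.
φ(145123) = (11−1) · (79−1) · (167−1) = 10 · 78 · 166 = 129480.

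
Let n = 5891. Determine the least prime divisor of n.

5891 is odd.
Digit sum 23, not divisible by 3.
Ends in 1: not divisible by 5.
7: 5891 = 7·841 + 4
11: 5891 = 11·535 + 6
13: 5891 = 13·453 + 2
17: 5891 = 17·346 + 9
19: 5891 = 19·310 + 1
23: 5891 = 23·256 + 3
29: 5891 = 29·203 + 4
31: 5891 = 31·190 + 1
37: 5891 = 37·159 + 8
41: 5891 = 41·143 + 28
43: 5891 = 43·137

43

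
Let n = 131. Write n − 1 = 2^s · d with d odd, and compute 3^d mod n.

131 − 1 = 130 = 2^1 · 65, so d = 65.
3^1 ≡ 3 (mod 131)
3^2 ≡ 3^2 = 9 ≡ 9 (mod 131)
3^4 ≡ 9^2 = 81 ≡ 81 (mod 131)
3^8 ≡ 81^2 = 6561 ≡ 11 (mod 131)
3^16 ≡ 11^2 = 121 ≡ 121 (mod 131)
3^32 ≡ 121^2 = 14641 ≡ 100 (mod 131)
3^64 ≡ 100^2 = 10000 ≡ 44 (mod 131)
65 = 64 + 1 in binary powers of 2.
So 3^65 ≡ 44 · 3 ≡ 1 (mod 131).
Since 3^d ≡ 1 (mod 131), base 3 does not prove 131 composite.

1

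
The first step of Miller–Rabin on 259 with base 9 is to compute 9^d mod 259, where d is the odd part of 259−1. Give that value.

211

259 − 1 = 258 = 2^1 · 129, so d = 129.
9^1 ≡ 9 (mod 259)
9^2 ≡ 9^2 = 81 ≡ 81 (mod 259)
9^4 ≡ 81^2 = 6561 ≡ 86 (mod 259)
9^8 ≡ 86^2 = 7396 ≡ 144 (mod 259)
9^16 ≡ 144^2 = 20736 ≡ 16 (mod 259)
9^32 ≡ 16^2 = 256 ≡ 256 (mod 259)
9^64 ≡ 256^2 = 65536 ≡ 9 (mod 259)
9^128 ≡ 9^2 = 81 ≡ 81 (mod 259)
129 = 128 + 1 in binary powers of 2.
So 9^129 ≡ 81 · 9 ≡ 211 (mod 259).
Squaring chain: 211; never reaches −1, so base 9 is a Miller–Rabin witness that 259 is composite.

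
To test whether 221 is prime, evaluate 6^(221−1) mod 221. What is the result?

6^1 ≡ 6 (mod 221)
6^2 ≡ 6^2 = 36 ≡ 36 (mod 221)
6^4 ≡ 36^2 = 1296 ≡ 191 (mod 221)
6^8 ≡ 191^2 = 36481 ≡ 16 (mod 221)
6^16 ≡ 16^2 = 256 ≡ 35 (mod 221)
6^32 ≡ 35^2 = 1225 ≡ 120 (mod 221)
6^64 ≡ 120^2 = 14400 ≡ 35 (mod 221)
6^128 ≡ 35^2 = 1225 ≡ 120 (mod 221)
220 = 128 + 64 + 16 + 8 + 4 in binary powers of 2.
So 6^220 ≡ 120 · 35 · 35 · 16 · 191 ≡ 217 (mod 221).
Since 217 ≠ 1, base 6 is a Fermat witness: 221 is composite.

217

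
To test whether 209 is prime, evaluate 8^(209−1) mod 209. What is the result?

8^1 ≡ 8 (mod 209)
8^2 ≡ 8^2 = 64 ≡ 64 (mod 209)
8^4 ≡ 64^2 = 4096 ≡ 125 (mod 209)
8^8 ≡ 125^2 = 15625 ≡ 159 (mod 209)
8^16 ≡ 159^2 = 25281 ≡ 201 (mod 209)
8^32 ≡ 201^2 = 40401 ≡ 64 (mod 209)
8^64 ≡ 64^2 = 4096 ≡ 125 (mod 209)
8^128 ≡ 125^2 = 15625 ≡ 159 (mod 209)
208 = 128 + 64 + 16 in binary powers of 2.
So 8^208 ≡ 159 · 125 · 201 ≡ 49 (mod 209).
Since 49 ≠ 1, base 8 is a Fermat witness: 209 is composite.

49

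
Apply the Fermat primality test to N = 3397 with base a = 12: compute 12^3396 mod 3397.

1116

12^1 ≡ 12 (mod 3397)
12^2 ≡ 12^2 = 144 ≡ 144 (mod 3397)
12^4 ≡ 144^2 = 20736 ≡ 354 (mod 3397)
12^8 ≡ 354^2 = 125316 ≡ 3024 (mod 3397)
12^16 ≡ 3024^2 = 9144576 ≡ 3249 (mod 3397)
12^32 ≡ 3249^2 = 10556001 ≡ 1522 (mod 3397)
12^64 ≡ 1522^2 = 2316484 ≡ 3127 (mod 3397)
12^128 ≡ 3127^2 = 9778129 ≡ 1563 (mod 3397)
12^256 ≡ 1563^2 = 2442969 ≡ 526 (mod 3397)
12^512 ≡ 526^2 = 276676 ≡ 1519 (mod 3397)
12^1024 ≡ 1519^2 = 2307361 ≡ 798 (mod 3397)
12^2048 ≡ 798^2 = 636804 ≡ 1565 (mod 3397)
3396 = 2048 + 1024 + 256 + 64 + 4 in binary powers of 2.
So 12^3396 ≡ 1565 · 798 · 526 · 3127 · 354 ≡ 1116 (mod 3397).
Since 1116 ≠ 1, base 12 is a Fermat witness: 3397 is composite.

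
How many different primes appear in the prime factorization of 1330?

1330 = 2 · 665
665 = 5 · 133
133 = 7 · 19
1330 = 2 · 5 · 7 · 19, which has 4 distinct prime factors.

4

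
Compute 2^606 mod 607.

2^1 ≡ 2 (mod 607)
2^2 ≡ 2^2 = 4 ≡ 4 (mod 607)
2^4 ≡ 4^2 = 16 ≡ 16 (mod 607)
2^8 ≡ 16^2 = 256 ≡ 256 (mod 607)
2^16 ≡ 256^2 = 65536 ≡ 587 (mod 607)
2^32 ≡ 587^2 = 344569 ≡ 400 (mod 607)
2^64 ≡ 400^2 = 160000 ≡ 359 (mod 607)
2^128 ≡ 359^2 = 128881 ≡ 197 (mod 607)
2^256 ≡ 197^2 = 38809 ≡ 568 (mod 607)
2^512 ≡ 568^2 = 322624 ≡ 307 (mod 607)
606 = 512 + 64 + 16 + 8 + 4 + 2 in binary powers of 2.
So 2^606 ≡ 307 · 359 · 587 · 256 · 16 · 4 ≡ 1 (mod 607).
Since the result is 1, base 2 gives no evidence that 607 is composite.

1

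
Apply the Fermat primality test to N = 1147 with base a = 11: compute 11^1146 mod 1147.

593

11^1 ≡ 11 (mod 1147)
11^2 ≡ 11^2 = 121 ≡ 121 (mod 1147)
11^4 ≡ 121^2 = 14641 ≡ 877 (mod 1147)
11^8 ≡ 877^2 = 769129 ≡ 639 (mod 1147)
11^16 ≡ 639^2 = 408321 ≡ 1136 (mod 1147)
11^32 ≡ 1136^2 = 1290496 ≡ 121 (mod 1147)
11^64 ≡ 121^2 = 14641 ≡ 877 (mod 1147)
11^128 ≡ 877^2 = 769129 ≡ 639 (mod 1147)
11^256 ≡ 639^2 = 408321 ≡ 1136 (mod 1147)
11^512 ≡ 1136^2 = 1290496 ≡ 121 (mod 1147)
11^1024 ≡ 121^2 = 14641 ≡ 877 (mod 1147)
1146 = 1024 + 64 + 32 + 16 + 8 + 2 in binary powers of 2.
So 11^1146 ≡ 877 · 877 · 121 · 1136 · 639 · 121 ≡ 593 (mod 1147).
Since 593 ≠ 1, base 11 is a Fermat witness: 1147 is composite.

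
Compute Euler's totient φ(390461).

371520

Factor: 390461 = 37 · 61 · 173.
φ(390461) = (37−1) · (61−1) · (173−1) = 36 · 60 · 172 = 371520.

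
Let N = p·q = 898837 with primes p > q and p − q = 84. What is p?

991

Since p = q + 84, we have 898837 = q(q + 84), so q² + 84q − 898837 = 0.
Discriminant: 84² + 4·898837 = 7056 + 3595348 = 3602404; √3602404 = 1898.
q = (−84 + 1898)/2 = 907, and p = q + 84 = 991.
Check: 907 · 991 = 898837.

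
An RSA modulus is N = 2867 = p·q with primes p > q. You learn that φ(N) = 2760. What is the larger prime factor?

61

φ(n) = (p−1)(q−1) = n − (p+q) + 1, so p + q = 2867 − 2760 + 1 = 108.
p and q are the roots of t² − 108t + 2867 = 0.
Discriminant: 108² − 4·2867 = 11664 − 11468 = 196; √196 = 14.
q = (108 − 14)/2 = 47, p = (108 + 14)/2 = 61.
Check: 47 · 61 = 2867.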